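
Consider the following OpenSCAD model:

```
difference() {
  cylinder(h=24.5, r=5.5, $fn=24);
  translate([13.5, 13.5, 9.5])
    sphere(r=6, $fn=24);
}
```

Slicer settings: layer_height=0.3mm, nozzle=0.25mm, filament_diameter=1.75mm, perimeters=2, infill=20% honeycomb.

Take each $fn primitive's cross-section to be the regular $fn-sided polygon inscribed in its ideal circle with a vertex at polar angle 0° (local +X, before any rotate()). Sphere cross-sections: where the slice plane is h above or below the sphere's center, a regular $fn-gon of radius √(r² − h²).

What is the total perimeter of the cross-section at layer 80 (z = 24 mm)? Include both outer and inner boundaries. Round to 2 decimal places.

At z = 24 mm: the cylinder: section is a regular 24-gon, circumradius r=5.5 (perimeter = 2·24·5.500·sin(180°/24) = 34.46 mm); the sphere at (13.5, 13.5) is absent (|z−center|=14.500 > r=6); Taking the first minus the rest: none of the subtracted shapes is present at this height, so the r=5.5 cylinder is unchanged — boundary = 34.46 mm. Overall, the cross-section is a single solid region. Total boundary length (outer) = 34.46 mm.

34.46 mm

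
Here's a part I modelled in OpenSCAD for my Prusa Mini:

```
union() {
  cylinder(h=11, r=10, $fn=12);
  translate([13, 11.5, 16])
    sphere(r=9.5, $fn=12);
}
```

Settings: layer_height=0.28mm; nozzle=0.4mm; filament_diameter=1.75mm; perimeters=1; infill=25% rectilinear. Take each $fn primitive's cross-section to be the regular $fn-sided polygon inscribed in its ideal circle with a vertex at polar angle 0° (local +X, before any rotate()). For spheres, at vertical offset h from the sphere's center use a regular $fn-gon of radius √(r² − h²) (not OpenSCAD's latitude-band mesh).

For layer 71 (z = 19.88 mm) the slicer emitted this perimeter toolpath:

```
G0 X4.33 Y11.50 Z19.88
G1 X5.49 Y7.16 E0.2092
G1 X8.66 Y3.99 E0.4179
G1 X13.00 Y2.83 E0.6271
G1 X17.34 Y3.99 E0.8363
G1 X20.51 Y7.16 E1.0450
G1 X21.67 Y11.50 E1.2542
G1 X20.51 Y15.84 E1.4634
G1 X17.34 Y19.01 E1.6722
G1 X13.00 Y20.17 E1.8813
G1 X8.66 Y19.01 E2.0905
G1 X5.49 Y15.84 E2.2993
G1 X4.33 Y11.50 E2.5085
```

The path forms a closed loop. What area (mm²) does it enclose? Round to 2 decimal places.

225.64 mm²

Apply the shoelace formula to the sequence of (X, Y) vertices; enclosed area = 225.64 mm².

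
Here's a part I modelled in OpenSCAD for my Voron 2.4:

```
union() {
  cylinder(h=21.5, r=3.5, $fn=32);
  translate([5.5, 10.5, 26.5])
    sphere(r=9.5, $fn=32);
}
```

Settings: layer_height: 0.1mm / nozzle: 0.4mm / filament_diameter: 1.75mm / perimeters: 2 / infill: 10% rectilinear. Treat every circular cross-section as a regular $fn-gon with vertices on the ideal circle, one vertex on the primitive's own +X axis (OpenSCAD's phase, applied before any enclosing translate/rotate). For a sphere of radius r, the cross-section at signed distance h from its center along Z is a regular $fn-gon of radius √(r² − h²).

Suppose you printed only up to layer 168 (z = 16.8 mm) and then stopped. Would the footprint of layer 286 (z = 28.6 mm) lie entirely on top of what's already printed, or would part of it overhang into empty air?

Compare the two slices. At z = 16.8: the r=3.5 cylinder contributes a regular 32-gon of circumradius 3.5 (area = (32/2)·3.500²·sin(360°/32) = 38.24 mm²); the sphere at (5.5, 10.5) is absent (|z−center|=9.700 > r=9.5); Combining (union): only the r=3.5 cylinder is present, so the union is just that shape — area = 38.24 mm². At z = 28.6: the cylinder is not intersected at this z (z outside [0, 21.5]); the r=9.5 sphere at (5.5, 10.5) slices to a regular 32-gon of circumradius 9.265 (√(r²−h²) with h=2.1 from center) (area = (32/2)·9.265²·sin(360°/32) = 267.94 mm²); Combining (union): only the r=9.5 sphere at (5.5, 10.5) is present, so the union is just that shape — area = 267.94 mm². Checking containment: at z = 28.6 the cross-section extends beyond the z = 16.8 cross-section by about 265.57 mm².

part overhangs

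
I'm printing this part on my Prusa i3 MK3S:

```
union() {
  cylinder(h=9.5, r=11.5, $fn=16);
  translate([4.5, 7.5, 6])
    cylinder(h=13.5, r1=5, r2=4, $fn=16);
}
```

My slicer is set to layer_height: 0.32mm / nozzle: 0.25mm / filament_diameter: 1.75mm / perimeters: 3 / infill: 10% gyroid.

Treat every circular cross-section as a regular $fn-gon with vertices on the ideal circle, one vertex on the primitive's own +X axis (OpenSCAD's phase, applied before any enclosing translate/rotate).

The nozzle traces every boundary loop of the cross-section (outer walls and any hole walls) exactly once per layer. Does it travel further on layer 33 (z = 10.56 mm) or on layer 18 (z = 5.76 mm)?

layer 18 (z = 5.76 mm)

Layer 33 (z = 10.56): the cylinder is absent (z outside [0, 9.5]); the cone at (4.5, 7.5): at t=0.338 of its height the radius interpolates to r₁+(r₂−r₁)t = 4.662, giving a regular 16-gon of that circumradius (perimeter = 2·16·4.662·sin(180°/16) = 29.11 mm); Merging all regions: only the cone at (4.5, 7.5) is present, so the union is just that shape — boundary = 29.11 mm. So its perimeter = 29.11 mm. Layer 18 (z = 5.76): the r=11.5 cylinder contributes a regular 16-gon of circumradius 11.5 (perimeter = 2·16·11.500·sin(180°/16) = 71.79 mm); the cone at (4.5, 7.5) is not intersected at this z (z outside [6, 19.5]); Merging all regions: only the r=11.5 cylinder is present, so the union is just that shape — boundary = 71.79 mm. So its perimeter = 71.79 mm. Layer 18 is larger (71.79 vs 29.11 mm).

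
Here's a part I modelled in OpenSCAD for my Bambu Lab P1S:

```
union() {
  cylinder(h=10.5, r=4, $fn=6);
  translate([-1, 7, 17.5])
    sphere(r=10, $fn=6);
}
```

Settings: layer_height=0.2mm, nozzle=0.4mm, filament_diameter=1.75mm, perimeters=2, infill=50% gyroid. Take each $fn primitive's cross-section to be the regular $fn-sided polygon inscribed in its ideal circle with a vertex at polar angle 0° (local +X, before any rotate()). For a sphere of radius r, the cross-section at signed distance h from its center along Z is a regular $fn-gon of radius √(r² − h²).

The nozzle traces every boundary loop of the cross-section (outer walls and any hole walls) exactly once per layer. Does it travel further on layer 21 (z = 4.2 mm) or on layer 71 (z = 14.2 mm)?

layer 71 (z = 14.2 mm)

Layer 21 (z = 4.2): the r=4 cylinder gives a regular 6-gon of circumradius 4 (constant along its height) (perimeter = 2·6·4.000·sin(180°/6) = 24.00 mm); the sphere at (-1, 7) does not reach this height (|z−center|=13.300 > r=10); Combining (union): only the r=4 cylinder is present, so the union is just that shape — boundary = 24.00 mm. So its perimeter = 24.00 mm. Layer 71 (z = 14.2): the cylinder does not reach this height (z outside [0, 10.5]); the sphere at (-1, 7): section is a regular 6-gon, circumradius = √(r²−h²) = √(10²−3.3²) = 9.440 (perimeter = 2·6·9.440·sin(180°/6) = 56.64 mm); Taking the union: only the r=10 sphere at (-1, 7) is present, so the union is just that shape — boundary = 56.64 mm. So its perimeter = 56.64 mm. Layer 71 is larger (56.64 vs 24.00 mm).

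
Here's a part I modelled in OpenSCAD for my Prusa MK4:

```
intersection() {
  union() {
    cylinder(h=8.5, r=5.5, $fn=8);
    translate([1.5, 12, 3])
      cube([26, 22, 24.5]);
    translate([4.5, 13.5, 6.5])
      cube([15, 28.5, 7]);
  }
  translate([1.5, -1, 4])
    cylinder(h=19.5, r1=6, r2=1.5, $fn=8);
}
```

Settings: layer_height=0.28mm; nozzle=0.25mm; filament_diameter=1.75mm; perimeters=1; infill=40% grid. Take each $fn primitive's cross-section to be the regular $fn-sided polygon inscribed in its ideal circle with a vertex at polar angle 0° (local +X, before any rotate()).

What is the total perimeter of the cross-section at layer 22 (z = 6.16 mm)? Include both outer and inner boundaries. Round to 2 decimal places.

At z = 6.16 mm: the cylinder: section is a regular 8-gon, circumradius r=5.5 (perimeter = 2·8·5.500·sin(180°/8) = 33.68 mm); the 26×22 cube at (1.5, 12) contributes its full rectangle (perimeter 96.00 mm); the cube at (4.5, 13.5) is not intersected at this z (z outside [6.5, 13.5]); Taking the union: the 2 present regions are separate (no shared area or edge), so areas and boundary lengths simply add and each stays a separate island — boundary = 129.68 mm; the cone at (1.5, -1): at t=0.111 of its height the radius interpolates to r₁+(r₂−r₁)t = 5.502, giving a regular 8-gon of that circumradius (perimeter = 2·8·5.502·sin(180°/8) = 33.69 mm); After intersecting: the cone at (1.5, -1) partially overlaps the result so far; clipping to the common part keeps 66.63 mm² — boundary = 29.85 mm. Overall, the cross-section is a single solid region. Total boundary length (outer) = 29.85 mm.

29.85 mm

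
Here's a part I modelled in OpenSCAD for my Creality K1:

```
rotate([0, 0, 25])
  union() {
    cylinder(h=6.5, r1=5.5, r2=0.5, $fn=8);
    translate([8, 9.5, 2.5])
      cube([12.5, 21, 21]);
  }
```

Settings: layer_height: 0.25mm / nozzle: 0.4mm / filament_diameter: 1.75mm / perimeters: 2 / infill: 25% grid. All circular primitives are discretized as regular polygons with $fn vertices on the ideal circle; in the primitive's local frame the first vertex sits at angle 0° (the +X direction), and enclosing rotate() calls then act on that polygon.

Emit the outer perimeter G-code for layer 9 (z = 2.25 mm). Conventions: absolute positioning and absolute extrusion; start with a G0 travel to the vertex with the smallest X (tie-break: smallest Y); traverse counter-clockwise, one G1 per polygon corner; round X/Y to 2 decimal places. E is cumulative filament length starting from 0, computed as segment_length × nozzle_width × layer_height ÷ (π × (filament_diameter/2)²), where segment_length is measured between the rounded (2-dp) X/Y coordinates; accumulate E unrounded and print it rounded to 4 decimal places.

G0 X-3.54 Y1.29 Z2.25
G1 X-3.42 Y-1.59 E0.1198
G1 X-1.29 Y-3.54 E0.2399
G1 X1.59 Y-3.42 E0.3597
G1 X3.54 Y-1.29 E0.4798
G1 X3.42 Y1.59 E0.5996
G1 X1.29 Y3.54 E0.7197
G1 X-1.59 Y3.42 E0.8395
G1 X-3.54 Y1.29 E0.9596

At z = 2.25 mm: the cone (r1=5.5→r2=0.5) has section circumradius 3.769 here — a regular 8-gon; the cube at (8, 9.5) is absent (z outside [2.5, 23.5]); Taking the union: only the cone is present, so the union is just that shape — 1 connected region; (whole slice rotated 25° about Z — lengths, areas and connectivity unchanged). The outline is a single polygon with 8 vertices. Extrusion per mm of travel: 0.4 × 0.25 / (π × 0.875²) = 0.041575. Accumulating E over each segment gives final E = 0.9596.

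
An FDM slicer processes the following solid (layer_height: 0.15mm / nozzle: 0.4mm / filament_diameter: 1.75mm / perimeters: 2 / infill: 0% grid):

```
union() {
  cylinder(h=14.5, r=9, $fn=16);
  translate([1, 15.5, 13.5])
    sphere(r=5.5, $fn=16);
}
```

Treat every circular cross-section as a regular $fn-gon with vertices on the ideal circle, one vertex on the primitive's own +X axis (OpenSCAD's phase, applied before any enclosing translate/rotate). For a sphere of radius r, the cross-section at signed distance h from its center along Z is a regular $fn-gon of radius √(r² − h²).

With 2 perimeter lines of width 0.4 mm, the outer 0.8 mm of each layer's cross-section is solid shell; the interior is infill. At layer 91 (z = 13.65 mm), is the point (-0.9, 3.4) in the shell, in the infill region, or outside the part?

At z = 13.65 mm: the r=9 cylinder gives a regular 16-gon of circumradius 9 (constant along its height); the sphere at (1, 15.5): section is a regular 16-gon, circumradius = √(r²−h²) = √(5.5²−0.15²) = 5.498; Merging all regions: the 2 present regions are separate (no shared area or edge), so areas and boundary lengths simply add and each stays a separate island — 2 connected regions. Overall, the cross-section has 2 separate islands. The nearest boundary edge runs (-3.44, 8.31)→(0.00, 9.00); distance from the point to it = 5.32 mm. (Shell/infill is judged within the island containing the point — the largest one.) The point is inside the cross-section and 5.32 mm from the nearest boundary — more than the 0.8 mm shell width (2 × 0.4), so it's in the infill interior.

infill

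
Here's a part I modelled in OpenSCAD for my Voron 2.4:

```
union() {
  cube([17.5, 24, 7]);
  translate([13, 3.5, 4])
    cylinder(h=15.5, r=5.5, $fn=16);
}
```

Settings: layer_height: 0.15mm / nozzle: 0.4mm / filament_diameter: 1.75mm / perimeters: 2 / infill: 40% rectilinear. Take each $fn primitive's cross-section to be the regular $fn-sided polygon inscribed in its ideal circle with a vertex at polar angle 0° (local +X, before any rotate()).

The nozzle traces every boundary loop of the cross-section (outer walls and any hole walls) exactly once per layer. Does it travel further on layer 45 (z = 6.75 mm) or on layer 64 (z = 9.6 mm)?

layer 45 (z = 6.75 mm)

Layer 45 (z = 6.75): the cube (footprint 17.5×24) is included at this height (perimeter 83.00 mm); the r=5.5 cylinder at (13, 3.5) gives a regular 16-gon of circumradius 5.5 (constant along its height) (perimeter = 2·16·5.500·sin(180°/16) = 34.34 mm); Combining (union): the regions partially overlap (shared area 77.62 mm²), so the edge portions inside another operand are dropped and the merged outline is re-measured after clipping — boundary = 84.66 mm. So its perimeter = 84.66 mm. Layer 64 (z = 9.6): the cube is not intersected at this z (z outside [0, 7]); the r=5.5 cylinder at (13, 3.5) contributes a regular 16-gon of circumradius 5.5 (perimeter = 2·16·5.500·sin(180°/16) = 34.34 mm); Taking the union: only the r=5.5 cylinder at (13, 3.5) is present, so the union is just that shape — boundary = 34.34 mm. So its perimeter = 34.34 mm. Layer 45 is larger (84.66 vs 34.34 mm).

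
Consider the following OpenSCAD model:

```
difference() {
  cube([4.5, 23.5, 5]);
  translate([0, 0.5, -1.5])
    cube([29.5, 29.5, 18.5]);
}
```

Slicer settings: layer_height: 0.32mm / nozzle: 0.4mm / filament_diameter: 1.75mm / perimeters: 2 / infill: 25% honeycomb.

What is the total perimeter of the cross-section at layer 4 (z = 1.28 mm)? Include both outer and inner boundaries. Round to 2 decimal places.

At z = 1.28 mm: the 4.5×23.5 cube contributes its full rectangle (perimeter 56.00 mm); the 29.5×29.5 cube at (0, 0.5) contributes its full rectangle (perimeter 118.00 mm); After the difference (first − rest): starting from the 4.5×23.5 cube, the 29.5×29.5 cube at (0, 0.5) partially overlaps it — only the 103.50 mm² overlap (of its 870.25 mm²) is removed, clipping the outline — boundary = 10.00 mm. Overall, the cross-section is a single solid region. Total boundary length (outer) = 10.00 mm.

10.00 mm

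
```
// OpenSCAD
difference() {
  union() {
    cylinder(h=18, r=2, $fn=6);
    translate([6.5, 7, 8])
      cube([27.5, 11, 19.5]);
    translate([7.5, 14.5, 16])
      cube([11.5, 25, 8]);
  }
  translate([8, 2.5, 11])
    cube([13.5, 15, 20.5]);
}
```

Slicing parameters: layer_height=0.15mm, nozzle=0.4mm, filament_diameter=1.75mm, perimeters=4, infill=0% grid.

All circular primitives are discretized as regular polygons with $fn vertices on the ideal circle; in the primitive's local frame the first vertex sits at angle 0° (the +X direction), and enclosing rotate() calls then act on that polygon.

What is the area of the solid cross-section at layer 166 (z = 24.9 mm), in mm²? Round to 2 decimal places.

160.75 mm²

At z = 24.9 mm: the cylinder does not reach this height (z outside [0, 18]); the cube at (6.5, 7) is present — its section is the full 27.5×11 rectangle (area 302.50 mm²); the cube at (7.5, 14.5) is not intersected at this z (z outside [16, 24]); Combining (union): only the 27.5×11 cube at (6.5, 7) is present, so the union is just that shape — area = 302.50 mm²; the 13.5×15 cube at (8, 2.5) contributes its full rectangle (area 202.50 mm²); After the difference (first − rest): starting from that combined region (302.50 mm²), the 13.5×15 cube at (8, 2.5) partially overlaps it — only the 141.75 mm² overlap (of its 202.50 mm²) is removed, clipping the outline — area = 160.75 mm². Overall, the cross-section is a single solid region. Net area = 160.75 mm².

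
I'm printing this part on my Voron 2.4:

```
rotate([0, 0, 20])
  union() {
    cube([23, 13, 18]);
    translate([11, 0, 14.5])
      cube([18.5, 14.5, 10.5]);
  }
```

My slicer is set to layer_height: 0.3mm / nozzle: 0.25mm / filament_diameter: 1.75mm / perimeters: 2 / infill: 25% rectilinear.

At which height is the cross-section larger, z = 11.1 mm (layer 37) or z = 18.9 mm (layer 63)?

Layer 37 (z = 11.1): the cube (footprint 23×13) is included at this height (area 299.00 mm²); the cube at (11, 0) is absent (z outside [14.5, 25]); Merging all regions: only the 23×13 cube is present, so the union is just that shape — area = 299.00 mm²; (rotated 20° about Z; rotation is an isometry so areas/perimeters/island counts are preserved). So its area = 299.00 mm². Layer 63 (z = 18.9): the cube is absent (z outside [0, 18]); the cube at (11, 0) is present — its section is the full 18.5×14.5 rectangle (area 268.25 mm²); Taking the union: only the 18.5×14.5 cube at (11, 0) is present, so the union is just that shape — area = 268.25 mm²; (whole slice rotated 20° about Z — lengths, areas and connectivity unchanged). So its area = 268.25 mm². Layer 37 is larger (299.00 vs 268.25 mm²).

layer 37 (z = 11.1 mm)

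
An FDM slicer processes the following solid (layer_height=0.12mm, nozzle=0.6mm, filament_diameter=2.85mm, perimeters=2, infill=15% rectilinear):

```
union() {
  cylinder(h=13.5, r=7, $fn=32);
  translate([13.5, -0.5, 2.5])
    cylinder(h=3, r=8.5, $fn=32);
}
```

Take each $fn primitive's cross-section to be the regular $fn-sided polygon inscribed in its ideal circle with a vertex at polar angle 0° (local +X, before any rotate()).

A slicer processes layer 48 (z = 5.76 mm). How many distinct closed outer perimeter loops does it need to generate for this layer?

At z = 5.76 mm: the r=7 cylinder gives a regular 32-gon of circumradius 7 (constant along its height); the cylinder at (13.5, -0.5) is not intersected at this z (z outside [2.5, 5.5]); Taking the union: only the r=7 cylinder is present, so the union is just that shape — 1 connected region. The result has 1 disconnected region.

1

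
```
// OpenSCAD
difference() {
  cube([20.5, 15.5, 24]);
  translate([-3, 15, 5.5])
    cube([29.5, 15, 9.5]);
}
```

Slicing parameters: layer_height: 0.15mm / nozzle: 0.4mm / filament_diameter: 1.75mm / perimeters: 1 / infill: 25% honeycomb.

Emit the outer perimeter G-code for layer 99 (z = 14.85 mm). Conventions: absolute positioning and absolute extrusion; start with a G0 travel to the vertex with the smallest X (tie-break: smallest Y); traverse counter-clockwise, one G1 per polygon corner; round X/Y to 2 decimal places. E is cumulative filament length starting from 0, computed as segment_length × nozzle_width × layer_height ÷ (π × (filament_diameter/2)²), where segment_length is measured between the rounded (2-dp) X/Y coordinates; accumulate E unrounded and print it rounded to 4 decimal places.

G0 X0.00 Y0.00 Z14.85
G1 X20.50 Y0.00 E0.5114
G1 X20.50 Y15.00 E0.8856
G1 X0.00 Y15.00 E1.3969
G1 X0.00 Y0.00 E1.7711

At z = 14.85 mm: the 20.5×15.5 cube contributes its full rectangle; the cube at (-3, 15) is present — its section is the full 29.5×15 rectangle; Subtracting the remaining from the first: starting from the 20.5×15.5 cube, the 29.5×15 cube at (-3, 15) partially overlaps it — only the 10.25 mm² overlap (of its 442.50 mm²) is removed, clipping the outline — 1 connected region. The outline is a single polygon with 4 vertices. Extrusion per mm of travel: 0.4 × 0.15 / (π × 0.875²) = 0.024945. Accumulating E over each segment gives final E = 1.7711.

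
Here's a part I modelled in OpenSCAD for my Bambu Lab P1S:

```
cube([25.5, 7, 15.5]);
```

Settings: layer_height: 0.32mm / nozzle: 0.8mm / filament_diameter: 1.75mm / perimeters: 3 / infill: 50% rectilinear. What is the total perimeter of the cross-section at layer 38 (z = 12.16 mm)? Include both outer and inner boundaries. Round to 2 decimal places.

65.00 mm

At z = 12.16 mm: the 25.5×7 cube contributes its full rectangle (perimeter 65.00 mm). Overall, the cross-section is a single solid region. Total boundary length (outer) = 65.00 mm.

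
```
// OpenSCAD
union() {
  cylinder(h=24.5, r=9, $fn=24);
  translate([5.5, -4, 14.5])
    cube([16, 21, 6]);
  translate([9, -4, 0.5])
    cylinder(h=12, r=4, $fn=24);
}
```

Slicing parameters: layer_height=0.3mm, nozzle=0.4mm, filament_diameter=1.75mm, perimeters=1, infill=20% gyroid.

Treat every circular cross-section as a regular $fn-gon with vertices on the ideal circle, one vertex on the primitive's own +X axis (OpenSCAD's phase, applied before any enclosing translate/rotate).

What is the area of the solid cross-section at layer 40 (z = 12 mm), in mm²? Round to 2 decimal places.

At z = 12 mm: the r=9 cylinder contributes a regular 24-gon of circumradius 9 (area = (24/2)·9.000²·sin(360°/24) = 251.57 mm²); the cube at (5.5, -4) is not intersected at this z (z outside [14.5, 20.5]); the r=4 cylinder at (9, -4) gives a regular 24-gon of circumradius 4 (constant along its height) (area = (24/2)·4.000²·sin(360°/24) = 49.69 mm²); Taking the union: the regions partially overlap — summed areas 301.27 mm² minus the doubly-counted overlap 15.73 mm² gives 285.53 mm² — area = 285.53 mm². Overall, the cross-section is a single solid region. Net area = 285.53 mm².

285.53 mm²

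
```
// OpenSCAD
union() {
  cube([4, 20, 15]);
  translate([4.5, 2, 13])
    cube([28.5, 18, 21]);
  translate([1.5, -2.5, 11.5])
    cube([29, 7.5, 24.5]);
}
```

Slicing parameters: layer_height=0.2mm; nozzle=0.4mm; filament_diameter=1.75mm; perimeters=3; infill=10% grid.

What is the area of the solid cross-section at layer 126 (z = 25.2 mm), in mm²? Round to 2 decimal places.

At z = 25.2 mm: the cube is absent (z outside [0, 15]); the 28.5×18 cube at (4.5, 2) contributes its full rectangle (area 513.00 mm²); the cube at (1.5, -2.5) is present — its section is the full 29×7.5 rectangle (area 217.50 mm²); Combining (union): the regions partially overlap — summed areas 730.50 mm² minus the doubly-counted overlap 78.00 mm² gives 652.50 mm² — area = 652.50 mm². Overall, the cross-section is a single solid region. Net area = 652.50 mm².

652.50 mm²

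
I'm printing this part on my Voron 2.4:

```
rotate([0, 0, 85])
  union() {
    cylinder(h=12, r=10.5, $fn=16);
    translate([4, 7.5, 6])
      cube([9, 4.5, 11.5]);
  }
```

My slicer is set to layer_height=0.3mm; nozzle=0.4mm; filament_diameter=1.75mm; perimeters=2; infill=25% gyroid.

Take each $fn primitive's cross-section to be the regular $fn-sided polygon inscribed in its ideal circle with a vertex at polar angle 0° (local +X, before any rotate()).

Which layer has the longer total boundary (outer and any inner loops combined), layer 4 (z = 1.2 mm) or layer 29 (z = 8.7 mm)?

Layer 4 (z = 1.2): the r=10.5 cylinder gives a regular 16-gon of circumradius 10.5 (constant along its height) (perimeter = 2·16·10.500·sin(180°/16) = 65.55 mm); the cube at (4, 7.5) is not intersected at this z (z outside [6, 17.5]); Taking the union: only the r=10.5 cylinder is present, so the union is just that shape — boundary = 65.55 mm; (rotated 85° about Z; rotation is an isometry so areas/perimeters/island counts are preserved). So its perimeter = 65.55 mm. Layer 29 (z = 8.7): the r=10.5 cylinder contributes a regular 16-gon of circumradius 10.5 (perimeter = 2·16·10.500·sin(180°/16) = 65.55 mm); the cube at (4, 7.5) is present — its section is the full 9×4.5 rectangle (perimeter 27.00 mm); Combining (union): the regions partially overlap (shared area 3.66 mm²), so the edge portions inside another operand are dropped and the merged outline is re-measured after clipping — boundary = 83.05 mm; (whole slice rotated 85° about Z — lengths, areas and connectivity unchanged). So its perimeter = 83.05 mm. Layer 29 is larger (83.05 vs 65.55 mm).

layer 29 (z = 8.7 mm)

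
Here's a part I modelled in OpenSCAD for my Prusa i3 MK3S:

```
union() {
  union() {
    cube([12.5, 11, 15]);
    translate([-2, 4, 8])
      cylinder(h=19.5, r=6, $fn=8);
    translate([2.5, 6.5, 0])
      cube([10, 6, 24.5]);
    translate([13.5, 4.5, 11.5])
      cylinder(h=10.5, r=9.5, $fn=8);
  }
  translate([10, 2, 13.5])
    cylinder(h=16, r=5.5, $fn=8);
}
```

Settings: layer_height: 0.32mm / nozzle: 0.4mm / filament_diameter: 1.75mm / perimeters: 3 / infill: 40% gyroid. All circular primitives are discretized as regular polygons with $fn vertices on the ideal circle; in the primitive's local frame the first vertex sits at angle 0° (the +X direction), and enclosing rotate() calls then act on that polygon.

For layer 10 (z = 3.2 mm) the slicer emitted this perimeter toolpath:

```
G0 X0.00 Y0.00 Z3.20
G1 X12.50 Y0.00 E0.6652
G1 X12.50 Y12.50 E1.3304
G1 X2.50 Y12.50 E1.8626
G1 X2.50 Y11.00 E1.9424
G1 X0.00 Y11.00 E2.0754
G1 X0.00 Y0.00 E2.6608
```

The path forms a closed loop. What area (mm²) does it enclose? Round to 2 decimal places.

152.50 mm²

Apply the shoelace formula to the sequence of (X, Y) vertices; enclosed area = 152.50 mm².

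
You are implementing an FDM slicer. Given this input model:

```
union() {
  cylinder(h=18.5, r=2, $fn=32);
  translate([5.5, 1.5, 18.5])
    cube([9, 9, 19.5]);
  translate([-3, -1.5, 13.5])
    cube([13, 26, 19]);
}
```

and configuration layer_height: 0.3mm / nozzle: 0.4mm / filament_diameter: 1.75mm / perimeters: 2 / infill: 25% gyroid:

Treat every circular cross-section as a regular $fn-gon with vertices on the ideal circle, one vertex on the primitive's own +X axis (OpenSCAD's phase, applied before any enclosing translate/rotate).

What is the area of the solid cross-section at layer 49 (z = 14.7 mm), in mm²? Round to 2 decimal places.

At z = 14.7 mm: the r=2 cylinder gives a regular 32-gon of circumradius 2 (constant along its height) (area = (32/2)·2.000²·sin(360°/32) = 12.49 mm²); the cube at (5.5, 1.5) is absent (z outside [18.5, 38]); the cube at (-3, -1.5) (footprint 13×26) is included at this height (area 338.00 mm²); Combining (union): the regions partially overlap — summed areas 350.49 mm² minus the doubly-counted overlap 11.60 mm² gives 338.89 mm² — area = 338.89 mm². Overall, the cross-section is a single solid region. Net area = 338.89 mm².

338.89 mm²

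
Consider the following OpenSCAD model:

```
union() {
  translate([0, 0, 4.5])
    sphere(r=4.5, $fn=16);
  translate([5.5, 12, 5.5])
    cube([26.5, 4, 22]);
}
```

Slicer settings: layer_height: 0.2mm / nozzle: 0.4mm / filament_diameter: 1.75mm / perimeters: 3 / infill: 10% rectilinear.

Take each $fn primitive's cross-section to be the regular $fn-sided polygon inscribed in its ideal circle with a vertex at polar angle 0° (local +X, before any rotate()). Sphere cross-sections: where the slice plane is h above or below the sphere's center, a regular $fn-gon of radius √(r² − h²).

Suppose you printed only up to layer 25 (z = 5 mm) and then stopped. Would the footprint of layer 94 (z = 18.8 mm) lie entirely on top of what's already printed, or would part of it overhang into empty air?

part overhangs

Compare the two slices. At z = 5: the r=4.5 sphere contributes a regular 16-gon of circumradius √(4.5²−0.5²) = 4.472 (area = (16/2)·4.472²·sin(360°/16) = 61.23 mm²); the cube at (5.5, 12) does not reach this height (z outside [5.5, 27.5]); Taking the union: only the r=4.5 sphere is present, so the union is just that shape — area = 61.23 mm². At z = 18.8: the sphere is not intersected at this z (|z−center|=14.300 > r=4.5); the cube at (5.5, 12) is present — its section is the full 26.5×4 rectangle (area 106.00 mm²); Merging all regions: only the 26.5×4 cube at (5.5, 12) is present, so the union is just that shape — area = 106.00 mm². Checking containment: at z = 18.8 the cross-section extends beyond the z = 5 cross-section by about 106.00 mm².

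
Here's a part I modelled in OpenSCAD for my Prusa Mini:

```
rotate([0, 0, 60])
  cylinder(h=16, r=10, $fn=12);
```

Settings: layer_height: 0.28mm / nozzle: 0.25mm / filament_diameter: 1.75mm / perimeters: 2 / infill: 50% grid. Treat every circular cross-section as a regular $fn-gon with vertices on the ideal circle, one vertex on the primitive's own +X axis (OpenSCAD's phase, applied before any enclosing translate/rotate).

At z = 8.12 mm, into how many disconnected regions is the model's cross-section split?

At z = 8.12 mm: the cylinder: section is a regular 12-gon, circumradius r=10; (whole slice rotated 60° about Z — lengths, areas and connectivity unchanged). The result has 1 disconnected region.

1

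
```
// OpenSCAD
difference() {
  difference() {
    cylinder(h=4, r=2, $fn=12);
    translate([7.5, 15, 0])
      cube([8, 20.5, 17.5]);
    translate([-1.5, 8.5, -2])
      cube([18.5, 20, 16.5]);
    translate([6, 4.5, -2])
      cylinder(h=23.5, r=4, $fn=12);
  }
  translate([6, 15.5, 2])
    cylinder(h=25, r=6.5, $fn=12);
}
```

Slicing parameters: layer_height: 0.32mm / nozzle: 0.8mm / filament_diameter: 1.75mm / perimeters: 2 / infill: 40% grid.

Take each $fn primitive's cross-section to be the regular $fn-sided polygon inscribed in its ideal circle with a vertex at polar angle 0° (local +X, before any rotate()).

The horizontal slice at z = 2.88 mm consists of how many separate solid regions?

At z = 2.88 mm: the r=2 cylinder gives a regular 12-gon of circumradius 2 (constant along its height); the 8×20.5 cube at (7.5, 15) contributes its full rectangle; the cube at (-1.5, 8.5) is present — its section is the full 18.5×20 rectangle; the cylinder at (6, 4.5): section is a regular 12-gon, circumradius r=4; Taking the first minus the rest: starting from the r=2 cylinder, the 8×20.5 cube at (7.5, 15) misses the remaining region (no effect); the 18.5×20 cube at (-1.5, 8.5) misses the remaining region (no effect); the r=4 cylinder at (6, 4.5) misses the remaining region (no effect) — 1 connected region; the r=6.5 cylinder at (6, 15.5) contributes a regular 12-gon of circumradius 6.5; Subtracting the remaining from the first: starting from that combined region, the r=6.5 cylinder at (6, 15.5) misses the remaining region (no effect) — 1 connected region. The result has 1 disconnected region.

1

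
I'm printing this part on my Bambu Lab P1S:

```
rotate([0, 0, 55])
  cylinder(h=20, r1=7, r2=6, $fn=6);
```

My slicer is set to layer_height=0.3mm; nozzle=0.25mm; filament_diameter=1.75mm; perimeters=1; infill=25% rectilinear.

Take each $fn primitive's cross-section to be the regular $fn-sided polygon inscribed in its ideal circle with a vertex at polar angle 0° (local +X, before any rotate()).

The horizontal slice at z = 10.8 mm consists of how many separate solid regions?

At z = 10.8 mm: the cone contributes a regular 6-gon of circumradius 6.460 (interpolated between r1=7 and r2=6 at t=0.540); (whole slice rotated 55° about Z — lengths, areas and connectivity unchanged). The result has 1 disconnected region.

1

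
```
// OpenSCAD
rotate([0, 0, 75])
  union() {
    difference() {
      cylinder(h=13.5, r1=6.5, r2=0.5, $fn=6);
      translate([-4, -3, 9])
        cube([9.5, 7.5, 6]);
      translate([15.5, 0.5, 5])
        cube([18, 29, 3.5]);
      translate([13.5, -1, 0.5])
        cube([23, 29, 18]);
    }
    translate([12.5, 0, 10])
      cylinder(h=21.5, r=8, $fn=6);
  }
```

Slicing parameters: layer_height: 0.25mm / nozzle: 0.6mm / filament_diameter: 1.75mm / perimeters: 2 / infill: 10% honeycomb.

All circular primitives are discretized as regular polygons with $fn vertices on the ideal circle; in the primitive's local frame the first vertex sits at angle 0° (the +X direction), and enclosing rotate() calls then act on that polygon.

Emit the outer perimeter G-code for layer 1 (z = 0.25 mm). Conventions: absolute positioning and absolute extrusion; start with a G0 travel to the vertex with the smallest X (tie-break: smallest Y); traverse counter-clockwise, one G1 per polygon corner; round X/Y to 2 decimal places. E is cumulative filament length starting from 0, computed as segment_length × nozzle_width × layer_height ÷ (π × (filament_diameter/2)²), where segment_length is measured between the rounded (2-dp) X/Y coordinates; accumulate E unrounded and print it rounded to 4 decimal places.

At z = 0.25 mm: the cone (r1=6.5→r2=0.5) has section circumradius 6.389 here — a regular 6-gon; the cube at (-4, -3) is not intersected at this z (z outside [9, 15]); the cube at (15.5, 0.5) is not intersected at this z (z outside [5, 8.5]); the cube at (13.5, -1) does not reach this height (z outside [0.5, 18.5]); After the difference (first − rest): none of the subtracted shapes is present at this height, so the cone is unchanged — 1 connected region; the cylinder at (12.5, 0) does not reach this height (z outside [10, 31.5]); Taking the union: only the result so far is present, so the union is just that shape — 1 connected region; (rotated 75° about Z; rotation is an isometry so areas/perimeters/island counts are preserved). The outline is a single polygon with 6 vertices. Extrusion per mm of travel: 0.6 × 0.25 / (π × 0.875²) = 0.062363. Accumulating E over each segment gives final E = 2.3905.

G0 X-6.17 Y-1.65 Z0.25
G1 X-1.65 Y-6.17 E0.3986
G1 X4.52 Y-4.52 E0.7969
G1 X6.17 Y1.65 E1.1952
G1 X1.65 Y6.17 E1.5939
G1 X-4.52 Y4.52 E1.9922
G1 X-6.17 Y-1.65 E2.3905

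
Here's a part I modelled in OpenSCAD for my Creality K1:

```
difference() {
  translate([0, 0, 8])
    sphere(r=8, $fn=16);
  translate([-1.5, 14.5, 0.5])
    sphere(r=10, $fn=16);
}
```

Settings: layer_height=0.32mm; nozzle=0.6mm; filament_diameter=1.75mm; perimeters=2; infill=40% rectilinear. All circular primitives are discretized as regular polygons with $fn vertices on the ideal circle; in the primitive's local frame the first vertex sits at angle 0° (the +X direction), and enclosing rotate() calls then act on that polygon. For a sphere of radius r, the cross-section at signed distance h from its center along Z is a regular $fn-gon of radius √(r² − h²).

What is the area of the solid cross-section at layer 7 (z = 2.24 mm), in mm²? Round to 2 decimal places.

At z = 2.24 mm: the r=8 sphere contributes a regular 16-gon of circumradius √(8²−5.76²) = 5.552 (area = (16/2)·5.552²·sin(360°/16) = 94.36 mm²); the r=10 sphere at (-1.5, 14.5) slices to a regular 16-gon of circumradius 9.847 (√(r²−h²) with h=1.74 from center) (area = (16/2)·9.847²·sin(360°/16) = 296.88 mm²); After the difference (first − rest): starting from the r=8 sphere (94.36 mm²), the r=10 sphere at (-1.5, 14.5) partially overlaps it — only the 1.72 mm² overlap (of its 296.88 mm²) is removed, clipping the outline — area = 92.64 mm². Overall, the cross-section is a single solid region. Net area = 92.64 mm².

92.64 mm²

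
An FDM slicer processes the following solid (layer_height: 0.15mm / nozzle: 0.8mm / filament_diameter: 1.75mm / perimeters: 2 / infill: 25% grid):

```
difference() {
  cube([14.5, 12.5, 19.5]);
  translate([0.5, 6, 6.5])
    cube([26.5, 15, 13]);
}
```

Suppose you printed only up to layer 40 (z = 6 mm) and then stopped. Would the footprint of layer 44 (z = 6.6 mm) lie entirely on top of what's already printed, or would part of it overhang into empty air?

Compare the two slices. At z = 6: the cube is present — its section is the full 14.5×12.5 rectangle (area 181.25 mm²); the cube at (0.5, 6) is absent (z outside [6.5, 19.5]); Subtracting the remaining from the first: none of the subtracted shapes is present at this height, so the 14.5×12.5 cube is unchanged — area = 181.25 mm². At z = 6.6: the cube is present — its section is the full 14.5×12.5 rectangle (area 181.25 mm²); the cube at (0.5, 6) (footprint 26.5×15) is included at this height (area 397.50 mm²); Subtracting the remaining from the first: starting from the 14.5×12.5 cube (181.25 mm²), the 26.5×15 cube at (0.5, 6) partially overlaps it — only the 91.00 mm² overlap (of its 397.50 mm²) is removed, clipping the outline — area = 90.25 mm². Checking containment: the cross-section at z = 6.6 is a subset of the cross-section at z = 6.

entirely on top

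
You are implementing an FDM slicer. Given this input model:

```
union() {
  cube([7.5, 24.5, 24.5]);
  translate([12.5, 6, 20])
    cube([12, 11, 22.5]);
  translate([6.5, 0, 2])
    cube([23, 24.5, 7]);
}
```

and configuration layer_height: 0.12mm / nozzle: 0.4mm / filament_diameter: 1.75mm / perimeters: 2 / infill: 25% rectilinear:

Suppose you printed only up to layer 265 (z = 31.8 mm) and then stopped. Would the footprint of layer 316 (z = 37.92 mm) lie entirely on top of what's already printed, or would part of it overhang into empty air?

entirely on top

Compare the two slices. At z = 31.8: the cube does not reach this height (z outside [0, 24.5]); the 12×11 cube at (12.5, 6) contributes its full rectangle (area 132.00 mm²); the cube at (6.5, 0) does not reach this height (z outside [2, 9]); Combining (union): only the 12×11 cube at (12.5, 6) is present, so the union is just that shape — area = 132.00 mm². At z = 37.92: the cube is absent (z outside [0, 24.5]); the cube at (12.5, 6) is present — its section is the full 12×11 rectangle (area 132.00 mm²); the cube at (6.5, 0) is not intersected at this z (z outside [2, 9]); Merging all regions: only the 12×11 cube at (12.5, 6) is present, so the union is just that shape — area = 132.00 mm². Checking containment: the cross-section at z = 37.92 is a subset of the cross-section at z = 31.8.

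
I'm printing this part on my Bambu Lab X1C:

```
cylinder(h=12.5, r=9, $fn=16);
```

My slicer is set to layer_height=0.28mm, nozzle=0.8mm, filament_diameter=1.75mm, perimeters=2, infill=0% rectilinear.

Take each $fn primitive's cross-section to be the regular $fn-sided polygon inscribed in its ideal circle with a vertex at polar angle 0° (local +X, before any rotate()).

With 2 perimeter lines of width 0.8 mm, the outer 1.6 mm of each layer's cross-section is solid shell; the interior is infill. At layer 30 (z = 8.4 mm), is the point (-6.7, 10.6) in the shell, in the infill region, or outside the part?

outside

At z = 8.4 mm: the r=9 cylinder contributes a regular 16-gon of circumradius 9. Overall, the cross-section is a single solid region. The nearest boundary edge runs (-3.44, 8.31)→(-6.36, 6.36); distance from the point to it = 3.71 mm. The point is not inside any of the regions above, so it lies outside the cross-section (3.71 mm from the nearest boundary).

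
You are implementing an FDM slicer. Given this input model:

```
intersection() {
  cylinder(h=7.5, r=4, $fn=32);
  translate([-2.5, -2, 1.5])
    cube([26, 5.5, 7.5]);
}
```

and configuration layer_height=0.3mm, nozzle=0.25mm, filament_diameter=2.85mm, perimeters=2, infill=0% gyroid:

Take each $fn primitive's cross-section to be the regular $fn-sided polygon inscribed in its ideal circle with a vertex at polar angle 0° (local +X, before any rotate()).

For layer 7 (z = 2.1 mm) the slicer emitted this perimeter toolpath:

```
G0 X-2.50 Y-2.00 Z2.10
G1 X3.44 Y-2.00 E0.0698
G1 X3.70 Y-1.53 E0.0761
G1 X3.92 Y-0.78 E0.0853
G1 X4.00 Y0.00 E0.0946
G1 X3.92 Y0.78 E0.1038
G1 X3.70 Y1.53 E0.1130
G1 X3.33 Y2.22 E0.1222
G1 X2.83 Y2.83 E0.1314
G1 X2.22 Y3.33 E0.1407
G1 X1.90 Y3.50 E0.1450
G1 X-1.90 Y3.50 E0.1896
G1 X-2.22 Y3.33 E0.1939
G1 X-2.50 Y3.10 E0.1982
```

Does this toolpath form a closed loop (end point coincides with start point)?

Start point (G0): (-2.50, -2.00). End point (last G1): the path does not return to the start — open.

no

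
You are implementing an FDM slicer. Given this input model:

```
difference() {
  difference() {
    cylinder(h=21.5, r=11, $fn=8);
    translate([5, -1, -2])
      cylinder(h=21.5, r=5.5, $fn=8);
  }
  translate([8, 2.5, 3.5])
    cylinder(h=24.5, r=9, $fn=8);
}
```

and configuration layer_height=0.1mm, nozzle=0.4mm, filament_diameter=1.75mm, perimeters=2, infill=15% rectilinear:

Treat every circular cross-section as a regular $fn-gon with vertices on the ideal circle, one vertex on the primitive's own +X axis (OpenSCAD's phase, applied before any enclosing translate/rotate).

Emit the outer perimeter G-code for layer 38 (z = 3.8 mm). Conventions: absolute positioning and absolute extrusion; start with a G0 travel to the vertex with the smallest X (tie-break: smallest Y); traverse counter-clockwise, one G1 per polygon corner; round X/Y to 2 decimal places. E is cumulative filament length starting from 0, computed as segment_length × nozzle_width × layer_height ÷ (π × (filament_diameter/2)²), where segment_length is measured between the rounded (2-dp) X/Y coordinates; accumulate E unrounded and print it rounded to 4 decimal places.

G0 X-11.00 Y0.00 Z3.80
G1 X-7.78 Y-7.78 E0.1400
G1 X0.00 Y-11.00 E0.2801
G1 X7.78 Y-7.78 E0.4201
G1 X8.37 Y-6.35 E0.4458
G1 X8.00 Y-6.50 E0.4524
G1 X6.50 Y-5.88 E0.4794
G1 X5.00 Y-6.50 E0.5064
G1 X1.11 Y-4.89 E0.5764
G1 X-0.50 Y-1.00 E0.6465
G1 X-0.03 Y0.15 E0.6671
G1 X-1.00 Y2.50 E0.7094
G1 X1.64 Y8.86 E0.8239
G1 X3.40 Y9.59 E0.8556
G1 X0.00 Y11.00 E0.9168
G1 X-7.78 Y7.78 E1.0568
G1 X-11.00 Y0.00 E1.1969

At z = 3.8 mm: the r=11 cylinder gives a regular 8-gon of circumradius 11 (constant along its height); the r=5.5 cylinder at (5, -1) contributes a regular 8-gon of circumradius 5.5; Taking the first minus the rest: starting from the r=11 cylinder, the r=5.5 cylinder at (5, -1) lies wholly inside it (removes its full 85.56 mm² and its 33.68 mm outline becomes a hole wall) — 1 connected region with 1 hole; the cylinder at (8, 2.5): section is a regular 8-gon, circumradius r=9; Taking the first minus the rest: starting from the result so far, the r=9 cylinder at (8, 2.5) partially overlaps it — only the 50.94 mm² overlap (of its 229.10 mm²) is removed, clipping the outline — 1 connected region. The outline is a single polygon with 16 vertices. Extrusion per mm of travel: 0.4 × 0.1 / (π × 0.875²) = 0.016630. Accumulating E over each segment gives final E = 1.1969.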